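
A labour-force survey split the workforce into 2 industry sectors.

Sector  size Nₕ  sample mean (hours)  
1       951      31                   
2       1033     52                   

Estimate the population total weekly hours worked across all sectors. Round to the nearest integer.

1: 951·31 = 29481
2: 1033·52 = 53716
τ̂ = Σ Nₕx̄ₕ = 83197.

83197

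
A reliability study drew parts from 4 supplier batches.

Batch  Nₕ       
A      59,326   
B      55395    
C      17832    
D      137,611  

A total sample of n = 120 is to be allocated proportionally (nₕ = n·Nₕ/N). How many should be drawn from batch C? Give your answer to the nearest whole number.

Share of batch C = 17832/270164 = 0.06600.
Allocate 120 × 0.06600 = 7.921... → 8.

8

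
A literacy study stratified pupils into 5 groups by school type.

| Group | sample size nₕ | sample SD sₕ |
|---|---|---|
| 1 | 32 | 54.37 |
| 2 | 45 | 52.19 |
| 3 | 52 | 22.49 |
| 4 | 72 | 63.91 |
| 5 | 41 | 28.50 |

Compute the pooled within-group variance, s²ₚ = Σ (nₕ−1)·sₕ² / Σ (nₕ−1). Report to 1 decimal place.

Degrees of freedom: 31 + 44 + 51 + 71 + 40 = 237.
Σ(nₕ−1)sₕ² = 31·2956.0969 + 44·2723.7961 + 51·505.8001 + 71·4084.4881 + 40·812.25 = 559770.4925.
s²ₚ = 559770.4925 / 237 = 2361.901... → 2361.9.

2361.9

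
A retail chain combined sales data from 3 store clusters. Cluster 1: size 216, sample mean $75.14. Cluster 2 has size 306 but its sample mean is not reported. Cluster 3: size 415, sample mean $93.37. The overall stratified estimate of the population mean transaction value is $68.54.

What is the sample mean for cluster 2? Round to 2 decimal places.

N = 216 + 306 + 415 = 937.
Overall total = μ·N = 68.54·937 = 64221.98.
Subtract the known strata: 216·75.14 + 415·93.37 = 54978.79.
Remaining total for cluster 2: 64221.98 − 54978.79 = 9243.19.
Divide by its size: 9243.19 / 306 = 30.2065... → 30.21.

30.21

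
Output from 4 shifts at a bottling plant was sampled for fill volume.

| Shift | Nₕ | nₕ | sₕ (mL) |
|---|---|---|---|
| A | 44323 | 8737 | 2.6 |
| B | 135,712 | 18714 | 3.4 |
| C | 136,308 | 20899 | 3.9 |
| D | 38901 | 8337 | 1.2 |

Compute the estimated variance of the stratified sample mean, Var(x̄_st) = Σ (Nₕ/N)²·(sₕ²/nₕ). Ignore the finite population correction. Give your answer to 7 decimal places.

N = 355244; Wₕ = Nₕ/N.
shift A: (44323/355244)²·2.6²/8737 = 0.0000120445
shift B: (135712/355244)²·3.4²/18714 = 0.0000901518
shift C: (136308/355244)²·3.9²/20899 = 0.0001071502
shift D: (38901/355244)²·1.2²/8337 = 0.0000020712
Sum = 0.0002114176 → 0.0002114.

0.0002114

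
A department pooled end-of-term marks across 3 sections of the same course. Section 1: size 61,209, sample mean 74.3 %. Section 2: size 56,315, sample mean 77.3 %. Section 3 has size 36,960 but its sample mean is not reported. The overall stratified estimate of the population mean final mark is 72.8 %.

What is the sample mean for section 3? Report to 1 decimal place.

N = 61209 + 56315 + 36960 = 154484.
Overall total = μ·N = 72.8·154484 = 11246435.2.
Subtract the known strata: 61209·74.3 + 56315·77.3 = 8900978.2.
Remaining total for section 3: 11246435.2 − 8900978.2 = 2345457.
Divide by its size: 2345457 / 36960 = 63.459... → 63.5.

63.5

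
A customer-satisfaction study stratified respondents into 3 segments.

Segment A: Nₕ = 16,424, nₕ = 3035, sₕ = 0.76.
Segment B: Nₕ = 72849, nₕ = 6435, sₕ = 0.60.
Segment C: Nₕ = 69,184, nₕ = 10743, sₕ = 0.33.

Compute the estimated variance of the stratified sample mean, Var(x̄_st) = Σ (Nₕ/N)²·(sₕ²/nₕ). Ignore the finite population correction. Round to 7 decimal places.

0.0000158

N = 158457; Wₕ = Nₕ/N.
segment A: (16424/158457)²·0.76²/3035 = 0.0000020446
segment B: (72849/158457)²·0.60²/6435 = 0.0000118244
segment C: (69184/158457)²·0.33²/10743 = 0.0000019324
Sum = 0.0000158013 → 0.0000158.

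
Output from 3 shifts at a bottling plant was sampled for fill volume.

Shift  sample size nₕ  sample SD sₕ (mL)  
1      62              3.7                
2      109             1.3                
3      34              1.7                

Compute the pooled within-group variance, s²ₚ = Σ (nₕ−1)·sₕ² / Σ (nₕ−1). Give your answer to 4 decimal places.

5.5098

Degrees of freedom: 61 + 108 + 33 = 202.
Σ(nₕ−1)sₕ² = 61·13.69 + 108·1.69 + 33·2.89 = 1112.98.
s²ₚ = 1112.98 / 202 = 5.509802... → 5.5098.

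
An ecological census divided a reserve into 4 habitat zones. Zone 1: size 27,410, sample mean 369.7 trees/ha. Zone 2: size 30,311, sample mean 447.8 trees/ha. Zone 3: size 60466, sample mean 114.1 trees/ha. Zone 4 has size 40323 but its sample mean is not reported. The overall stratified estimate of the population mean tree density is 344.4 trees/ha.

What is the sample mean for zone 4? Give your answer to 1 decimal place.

Σ Nₕx̄ₕ = N·μ, so 40323·x̄_4 = 158510·344.4 − (27410·369.7 + 30311·447.8 + 60466·114.1).
= 54590844 − 30605913.4 = 23984930.6.
x̄_4 = 23984930.6 / 40323 = 594.820... → 594.8.

594.8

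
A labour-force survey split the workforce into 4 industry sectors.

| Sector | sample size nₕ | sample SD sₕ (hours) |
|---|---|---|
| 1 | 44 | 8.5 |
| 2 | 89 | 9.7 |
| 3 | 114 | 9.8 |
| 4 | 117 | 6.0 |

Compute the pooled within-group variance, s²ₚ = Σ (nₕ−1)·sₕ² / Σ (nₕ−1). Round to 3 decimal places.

Degrees of freedom: 43 + 88 + 113 + 116 = 360.
Σ(nₕ−1)sₕ² = 43·72.25 + 88·94.09 + 113·96.04 + 116·36 = 26415.19.
s²ₚ = 26415.19 / 360 = 73.37553... → 73.376.

73.376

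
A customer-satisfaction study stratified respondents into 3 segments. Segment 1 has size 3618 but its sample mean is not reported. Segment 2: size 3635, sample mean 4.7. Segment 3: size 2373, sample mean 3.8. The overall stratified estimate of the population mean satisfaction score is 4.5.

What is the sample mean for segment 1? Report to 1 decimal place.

4.8

N = 3618 + 3635 + 2373 = 9626.
Overall total = μ·N = 4.5·9626 = 43317.
Subtract the known strata: 3635·4.7 + 2373·3.8 = 26101.9.
Remaining total for segment 1: 43317 − 26101.9 = 17215.1.
Divide by its size: 17215.1 / 3618 = 4.758... → 4.8.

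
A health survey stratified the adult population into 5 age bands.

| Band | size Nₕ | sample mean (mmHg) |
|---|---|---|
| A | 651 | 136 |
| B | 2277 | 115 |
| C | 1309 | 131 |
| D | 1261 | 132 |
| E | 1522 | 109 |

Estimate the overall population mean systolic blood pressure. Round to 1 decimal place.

N = 7020; weights Wₕ = Nₕ/N = (0.0927, 0.3244, 0.1865, 0.1796, 0.2168).
x̄_st = Σ Wₕ·x̄ₕ = 0.0927·136 + 0.3244·115 + 0.1865·131 + 0.1796·132 + 0.2168·109 ≈ 121.684...
→ 121.7.

121.7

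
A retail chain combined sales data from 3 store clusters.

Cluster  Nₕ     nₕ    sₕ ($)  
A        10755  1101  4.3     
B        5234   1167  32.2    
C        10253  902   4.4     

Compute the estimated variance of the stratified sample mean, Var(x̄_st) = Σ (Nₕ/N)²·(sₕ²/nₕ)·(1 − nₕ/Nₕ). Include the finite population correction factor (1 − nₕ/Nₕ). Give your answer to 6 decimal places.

N = 26242. Term for each stratum: Wₕ²sₕ²/nₕ·(1−nₕ/Nₕ).
Var(x̄_st) = 0.002532057 + 0.027463439 + 0.002988230 = 0.032983725 → 0.032984.

0.032984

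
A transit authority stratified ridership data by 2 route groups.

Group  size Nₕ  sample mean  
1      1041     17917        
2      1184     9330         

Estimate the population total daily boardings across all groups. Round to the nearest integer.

1: 1041·17917 = 18651597
2: 1184·9330 = 11046720
τ̂ = Σ Nₕx̄ₕ = 29698317.

29698317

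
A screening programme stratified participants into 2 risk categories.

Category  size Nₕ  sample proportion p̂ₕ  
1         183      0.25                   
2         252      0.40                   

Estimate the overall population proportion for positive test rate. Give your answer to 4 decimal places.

N = 183 + 252 = 435.
Overall proportion = Σ (Nₕ/N)·p̂ₕ.
Σ Nₕp̂ₕ = 45.75 + 100.8 = 146.55.
146.55 / 435 = 0.336897... → 0.3369.

0.3369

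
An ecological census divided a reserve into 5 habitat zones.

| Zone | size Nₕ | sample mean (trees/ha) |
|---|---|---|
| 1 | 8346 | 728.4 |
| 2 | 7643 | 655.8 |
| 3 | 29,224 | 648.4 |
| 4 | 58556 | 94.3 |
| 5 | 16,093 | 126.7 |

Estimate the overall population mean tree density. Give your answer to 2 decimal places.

N = 8346 + 7643 + 29224 + 58556 + 16093 = 119862.
The stratified mean weights each stratum mean by its population share Nₕ/N.
Σ Nₕx̄ₕ = 8346·728.4 + 7643·655.8 + 29224·648.4 + 58556·94.3 + 16093·126.7 = 6079226.4 + 5012279.4 + 18948841.6 + 5521830.8 + 2038983.1 = 37601161.3.
Divide by N: 37601161.3 / 119862 = 313.7038... → 313.70.

313.70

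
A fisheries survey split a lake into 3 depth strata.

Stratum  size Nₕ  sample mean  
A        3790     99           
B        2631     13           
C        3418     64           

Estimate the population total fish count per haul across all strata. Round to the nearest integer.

628165

A: 3790·99 = 375210
B: 2631·13 = 34203
C: 3418·64 = 218752
τ̂ = Σ Nₕx̄ₕ = 628165.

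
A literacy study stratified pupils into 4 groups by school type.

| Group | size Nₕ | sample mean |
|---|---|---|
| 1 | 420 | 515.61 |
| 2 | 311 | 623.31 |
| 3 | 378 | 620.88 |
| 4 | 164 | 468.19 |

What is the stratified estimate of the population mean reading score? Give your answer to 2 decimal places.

N = 1273; weights Wₕ = Nₕ/N = (0.3299, 0.2443, 0.2969, 0.1288).
x̄_st = Σ Wₕ·x̄ₕ = 0.3299·515.61 + 0.2443·623.31 + 0.2969·620.88 + 0.1288·468.19 ≈ 567.0710...
→ 567.07.

567.07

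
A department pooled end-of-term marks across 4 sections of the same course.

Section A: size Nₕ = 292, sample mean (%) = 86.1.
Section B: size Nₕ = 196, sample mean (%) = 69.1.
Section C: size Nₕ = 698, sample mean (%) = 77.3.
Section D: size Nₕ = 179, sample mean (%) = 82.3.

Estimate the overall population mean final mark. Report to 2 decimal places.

78.66

N = 1365; weights Wₕ = Nₕ/N = (0.2139, 0.1436, 0.5114, 0.1311).
x̄_st = Σ Wₕ·x̄ₕ = 0.2139·86.1 + 0.1436·69.1 + 0.5114·77.3 + 0.1311·82.3 ≈ 78.6607...
→ 78.66.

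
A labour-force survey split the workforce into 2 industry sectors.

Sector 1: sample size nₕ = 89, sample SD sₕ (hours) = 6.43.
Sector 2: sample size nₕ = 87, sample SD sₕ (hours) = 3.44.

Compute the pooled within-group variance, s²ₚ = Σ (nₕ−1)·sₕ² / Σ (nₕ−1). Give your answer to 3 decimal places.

26.759

1: (89−1)·6.43² = 88·41.3449 = 3638.3512
2: (87−1)·3.44² = 86·11.8336 = 1017.6896
Numerator = 4656.0408; denominator = Σ(nₕ−1) = 174.
s²ₚ = 4656.0408/174 = 26.75886... → 26.759.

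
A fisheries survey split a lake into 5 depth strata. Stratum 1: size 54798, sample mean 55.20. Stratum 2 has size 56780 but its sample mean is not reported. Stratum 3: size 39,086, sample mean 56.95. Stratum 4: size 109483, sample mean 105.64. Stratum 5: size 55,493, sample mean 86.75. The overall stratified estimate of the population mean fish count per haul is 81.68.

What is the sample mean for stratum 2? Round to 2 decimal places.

73.10

N = 54798 + 56780 + 39086 + 109483 + 55493 = 315640.
Overall total = μ·N = 81.68·315640 = 25781475.2.
Subtract the known strata: 54798·55.20 + 39086·56.95 + 109483·105.64 + 55493·86.75 = 21630599.17.
Remaining total for stratum 2: 25781475.2 − 21630599.17 = 4150876.03.
Divide by its size: 4150876.03 / 56780 = 73.1045... → 73.10.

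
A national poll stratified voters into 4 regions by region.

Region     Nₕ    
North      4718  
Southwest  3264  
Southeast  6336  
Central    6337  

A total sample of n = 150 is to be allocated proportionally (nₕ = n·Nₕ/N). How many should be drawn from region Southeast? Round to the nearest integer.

46

Share of region Southeast = 6336/20655 = 0.30675.
Allocate 150 × 0.30675 = 46.013... → 46.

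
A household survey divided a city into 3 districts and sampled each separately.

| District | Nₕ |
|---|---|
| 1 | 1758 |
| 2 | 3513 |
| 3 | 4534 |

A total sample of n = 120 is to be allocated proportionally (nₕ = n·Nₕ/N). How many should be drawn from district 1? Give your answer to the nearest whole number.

22

Share of district 1 = 1758/9805 = 0.17930.
Allocate 120 × 0.17930 = 21.516... → 22.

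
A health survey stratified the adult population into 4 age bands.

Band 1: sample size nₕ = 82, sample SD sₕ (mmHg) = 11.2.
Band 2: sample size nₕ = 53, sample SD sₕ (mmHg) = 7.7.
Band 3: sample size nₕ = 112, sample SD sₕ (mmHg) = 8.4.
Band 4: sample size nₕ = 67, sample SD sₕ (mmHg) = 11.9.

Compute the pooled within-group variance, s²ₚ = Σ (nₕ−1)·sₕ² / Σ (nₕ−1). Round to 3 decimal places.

98.136

1: (82−1)·11.2² = 81·125.44 = 10160.64
2: (53−1)·7.7² = 52·59.29 = 3083.08
3: (112−1)·8.4² = 111·70.56 = 7832.16
4: (67−1)·11.9² = 66·141.61 = 9346.26
Numerator = 30422.14; denominator = Σ(nₕ−1) = 310.
s²ₚ = 30422.14/310 = 98.13594... → 98.136.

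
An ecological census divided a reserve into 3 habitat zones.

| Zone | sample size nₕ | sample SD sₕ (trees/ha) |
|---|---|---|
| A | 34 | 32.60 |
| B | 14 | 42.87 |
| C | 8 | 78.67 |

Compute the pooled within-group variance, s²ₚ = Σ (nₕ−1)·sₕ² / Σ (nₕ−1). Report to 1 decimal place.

1929.9

Degrees of freedom: 33 + 13 + 7 = 53.
Σ(nₕ−1)sₕ² = 33·1062.76 + 13·1837.8369 + 7·6188.9689 = 102285.742.
s²ₚ = 102285.742 / 53 = 1929.920... → 1929.9.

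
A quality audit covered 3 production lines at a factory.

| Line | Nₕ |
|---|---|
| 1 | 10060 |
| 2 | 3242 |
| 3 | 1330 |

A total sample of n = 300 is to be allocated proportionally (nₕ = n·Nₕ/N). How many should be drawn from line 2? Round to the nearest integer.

66

Share of line 2 = 3242/14632 = 0.22157.
Allocate 300 × 0.22157 = 66.471... → 66.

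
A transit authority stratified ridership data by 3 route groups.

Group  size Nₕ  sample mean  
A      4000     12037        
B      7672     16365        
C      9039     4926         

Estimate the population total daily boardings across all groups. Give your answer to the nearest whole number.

218226394

A: 4000·12037 = 48148000
B: 7672·16365 = 125552280
C: 9039·4926 = 44526114
τ̂ = Σ Nₕx̄ₕ = 218226394.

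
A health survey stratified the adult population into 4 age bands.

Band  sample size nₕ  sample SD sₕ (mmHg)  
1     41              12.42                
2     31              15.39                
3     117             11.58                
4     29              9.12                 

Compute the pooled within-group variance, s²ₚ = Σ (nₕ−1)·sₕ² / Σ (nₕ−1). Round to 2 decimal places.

Degrees of freedom: 40 + 30 + 116 + 28 = 214.
Σ(nₕ−1)sₕ² = 40·154.2564 + 30·236.8521 + 116·134.0964 + 28·83.1744 = 31159.8846.
s²ₚ = 31159.8846 / 214 = 145.6069... → 145.61.

145.61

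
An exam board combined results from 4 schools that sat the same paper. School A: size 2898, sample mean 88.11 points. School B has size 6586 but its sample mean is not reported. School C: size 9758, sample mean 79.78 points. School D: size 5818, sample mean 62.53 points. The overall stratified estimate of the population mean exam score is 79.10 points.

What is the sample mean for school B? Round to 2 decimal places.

Σ Nₕx̄ₕ = N·μ, so 6586·x̄_B = 25060·79.10 − (2898·88.11 + 9758·79.78 + 5818·62.53).
= 1982246 − 1397635.56 = 584610.44.
x̄_B = 584610.44 / 6586 = 88.7656... → 88.77.

88.77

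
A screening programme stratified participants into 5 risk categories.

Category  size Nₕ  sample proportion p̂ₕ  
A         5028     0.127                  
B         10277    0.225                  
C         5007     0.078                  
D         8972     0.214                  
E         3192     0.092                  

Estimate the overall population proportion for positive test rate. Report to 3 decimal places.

Wₕ = Nₕ/N with N = 32476: 0.1548, 0.3164, 0.1542, 0.2763, 0.0983.
p̂_st = 0.1548·0.127 + 0.3164·0.225 + 0.1542·0.078 + 0.2763·0.214 + 0.0983·0.092 ≈ 0.17105... → 0.171.

0.171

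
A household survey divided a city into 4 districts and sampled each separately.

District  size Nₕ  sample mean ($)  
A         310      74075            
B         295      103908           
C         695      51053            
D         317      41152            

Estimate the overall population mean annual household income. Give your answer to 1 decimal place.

N = 310 + 295 + 695 + 317 = 1617.
Overall mean = Σ (Nₕ/N)·x̄ₕ — weight by population share, not a simple average.
Σ Nₕx̄ₕ = 310·74075 + 295·103908 + 695·51053 + 317·41152 = 22963250 + 30652860 + 35481835 + 13045184 = 102143129.
Divide by N: 102143129 / 1617 = 63168.293... → 63168.3.

63168.3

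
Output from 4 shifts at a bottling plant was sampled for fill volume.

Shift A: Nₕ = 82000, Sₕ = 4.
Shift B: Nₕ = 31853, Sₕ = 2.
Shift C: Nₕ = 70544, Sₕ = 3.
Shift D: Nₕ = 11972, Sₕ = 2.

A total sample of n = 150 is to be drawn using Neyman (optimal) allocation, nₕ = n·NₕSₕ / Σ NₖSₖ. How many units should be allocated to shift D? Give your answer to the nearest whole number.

6

Σ NₕSₕ = 82000·4 + 31853·2 + 70544·3 + 11972·2 = 627282.
Share for D: 23944/627282 = 0.03817.
n_D = 150 × 0.03817 = 5.726... → 6.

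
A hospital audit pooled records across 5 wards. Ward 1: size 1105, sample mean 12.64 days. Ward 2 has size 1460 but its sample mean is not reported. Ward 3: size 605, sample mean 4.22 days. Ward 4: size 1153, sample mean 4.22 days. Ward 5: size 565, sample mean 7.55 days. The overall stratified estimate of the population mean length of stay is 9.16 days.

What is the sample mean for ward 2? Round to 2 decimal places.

Σ Nₕx̄ₕ = N·μ, so 1460·x̄_2 = 4888·9.16 − (1105·12.64 + 605·4.22 + 1153·4.22 + 565·7.55).
= 44774.08 − 25651.71 = 19122.37.
x̄_2 = 19122.37 / 1460 = 13.0975... → 13.10.

13.10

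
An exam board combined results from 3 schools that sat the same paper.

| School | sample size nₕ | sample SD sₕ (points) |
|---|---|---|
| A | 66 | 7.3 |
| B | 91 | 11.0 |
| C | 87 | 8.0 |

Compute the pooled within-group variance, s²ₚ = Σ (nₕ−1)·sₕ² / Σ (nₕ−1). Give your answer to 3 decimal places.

82.398

Degrees of freedom: 65 + 90 + 86 = 241.
Σ(nₕ−1)sₕ² = 65·53.29 + 90·121 + 86·64 = 19857.85.
s²ₚ = 19857.85 / 241 = 82.39772... → 82.398.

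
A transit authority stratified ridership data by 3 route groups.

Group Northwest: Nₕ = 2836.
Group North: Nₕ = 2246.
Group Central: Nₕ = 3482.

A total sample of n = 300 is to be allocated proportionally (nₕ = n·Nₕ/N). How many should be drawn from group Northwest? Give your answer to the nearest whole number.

99

Share of group Northwest = 2836/8564 = 0.33115.
Allocate 300 × 0.33115 = 99.346... → 99.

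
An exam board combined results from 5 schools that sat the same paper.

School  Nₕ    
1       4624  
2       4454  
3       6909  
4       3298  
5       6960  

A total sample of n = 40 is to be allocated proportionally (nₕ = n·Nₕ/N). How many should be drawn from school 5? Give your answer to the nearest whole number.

Share of school 5 = 6960/26245 = 0.26519.
Allocate 40 × 0.26519 = 10.608... → 11.

11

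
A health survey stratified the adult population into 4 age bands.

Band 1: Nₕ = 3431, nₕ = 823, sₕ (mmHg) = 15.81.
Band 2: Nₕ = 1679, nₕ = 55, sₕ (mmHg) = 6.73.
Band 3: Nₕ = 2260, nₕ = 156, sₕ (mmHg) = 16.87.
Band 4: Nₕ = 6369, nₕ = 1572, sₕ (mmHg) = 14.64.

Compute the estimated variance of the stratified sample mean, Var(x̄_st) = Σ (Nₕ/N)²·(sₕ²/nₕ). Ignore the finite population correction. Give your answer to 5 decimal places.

0.10990

N = 13739; Wₕ = Nₕ/N.
band 1: (3431/13739)²·15.81²/823 = 0.01894066
band 2: (1679/13739)²·6.73²/55 = 0.01229868
band 3: (2260/13739)²·16.87²/156 = 0.04936421
band 4: (6369/13739)²·14.64²/1572 = 0.02929961
Sum = 0.10990316 → 0.10990.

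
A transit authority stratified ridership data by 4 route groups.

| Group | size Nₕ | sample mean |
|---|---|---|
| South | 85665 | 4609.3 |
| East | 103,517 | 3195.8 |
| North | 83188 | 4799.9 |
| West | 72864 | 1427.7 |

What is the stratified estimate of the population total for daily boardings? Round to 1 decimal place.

Estimate total by summing Nₕ·x̄ₕ over strata.
85665·4609.3 + 103517·3195.8 + 83188·4799.9 + 72864·1427.7 = 394855684.5 + 330819628.6 + 399294081.2 + 104027932.8 = 1228997327.1.

1228997327.1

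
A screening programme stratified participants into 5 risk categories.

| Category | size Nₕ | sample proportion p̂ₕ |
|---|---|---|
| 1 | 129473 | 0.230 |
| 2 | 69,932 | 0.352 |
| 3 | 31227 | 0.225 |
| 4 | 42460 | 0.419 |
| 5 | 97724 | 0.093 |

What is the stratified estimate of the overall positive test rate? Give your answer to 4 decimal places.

0.2381

N = 129473 + 69932 + 31227 + 42460 + 97724 = 370816.
Overall proportion = Σ (Nₕ/N)·p̂ₕ.
Σ Nₕp̂ₕ = 29778.79 + 24616.064 + 7026.075 + 17790.74 + 9088.332 = 88300.001.
88300.001 / 370816 = 0.238123... → 0.2381.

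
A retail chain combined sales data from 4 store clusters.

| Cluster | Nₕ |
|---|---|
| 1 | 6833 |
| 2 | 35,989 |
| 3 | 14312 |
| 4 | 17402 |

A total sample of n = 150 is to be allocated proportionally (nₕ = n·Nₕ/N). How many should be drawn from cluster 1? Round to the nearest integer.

N = 6833 + 35989 + 14312 + 17402 = 74536.
n_1 = 150·6833/74536 = 13.751... → 14.

14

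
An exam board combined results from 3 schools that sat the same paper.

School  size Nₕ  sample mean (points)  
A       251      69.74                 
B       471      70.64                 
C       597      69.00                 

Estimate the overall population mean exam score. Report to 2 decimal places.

x̄_st = (Σ Nₕx̄ₕ) / (Σ Nₕ) = (251·69.74 + 471·70.64 + 597·69.00) / 1319
= 91969.18 / 1319 = 69.7264... → 69.73.

69.73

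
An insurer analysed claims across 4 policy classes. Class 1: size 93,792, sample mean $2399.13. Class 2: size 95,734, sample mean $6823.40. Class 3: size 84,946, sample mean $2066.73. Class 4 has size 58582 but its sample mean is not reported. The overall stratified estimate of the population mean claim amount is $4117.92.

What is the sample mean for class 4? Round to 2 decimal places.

5422.80

Σ Nₕx̄ₕ = N·μ, so 58582·x̄_4 = 333054·4117.92 − (93792·2399.13 + 95734·6823.40 + 84946·2066.73).
= 1371489727.68 − 1053811023.14 = 317678704.54.
x̄_4 = 317678704.54 / 58582 = 5422.8040... → 5422.80.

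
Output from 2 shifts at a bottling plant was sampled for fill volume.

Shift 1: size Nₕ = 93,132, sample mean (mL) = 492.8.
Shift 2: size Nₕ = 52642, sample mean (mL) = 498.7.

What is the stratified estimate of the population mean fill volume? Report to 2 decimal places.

494.93

N = 93132 + 52642 = 145774.
The stratified mean weights each stratum mean by its population share Nₕ/N.
Σ Nₕx̄ₕ = 93132·492.8 + 52642·498.7 = 45895449.6 + 26252565.4 = 72148015.
Divide by N: 72148015 / 145774 = 494.9306... → 494.93.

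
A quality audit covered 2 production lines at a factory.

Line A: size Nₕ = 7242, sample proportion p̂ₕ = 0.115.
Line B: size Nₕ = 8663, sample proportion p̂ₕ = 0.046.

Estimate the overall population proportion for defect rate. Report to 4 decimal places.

0.0774

N = 7242 + 8663 = 15905.
Overall proportion = Σ (Nₕ/N)·p̂ₕ.
Σ Nₕp̂ₕ = 832.83 + 398.498 = 1231.328.
1231.328 / 15905 = 0.077418... → 0.0774.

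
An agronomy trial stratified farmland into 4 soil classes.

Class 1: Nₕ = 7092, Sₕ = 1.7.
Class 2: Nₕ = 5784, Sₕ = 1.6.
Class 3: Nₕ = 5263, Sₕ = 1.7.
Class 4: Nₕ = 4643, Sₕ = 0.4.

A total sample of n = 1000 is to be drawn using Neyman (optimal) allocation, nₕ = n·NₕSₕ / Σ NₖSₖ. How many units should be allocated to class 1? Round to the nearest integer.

Σ NₕSₕ = 7092·1.7 + 5784·1.6 + 5263·1.7 + 4643·0.4 = 32115.1.
Share for 1: 12056.4/32115.1 = 0.37541.
n_1 = 1000 × 0.37541 = 375.412... → 375.

375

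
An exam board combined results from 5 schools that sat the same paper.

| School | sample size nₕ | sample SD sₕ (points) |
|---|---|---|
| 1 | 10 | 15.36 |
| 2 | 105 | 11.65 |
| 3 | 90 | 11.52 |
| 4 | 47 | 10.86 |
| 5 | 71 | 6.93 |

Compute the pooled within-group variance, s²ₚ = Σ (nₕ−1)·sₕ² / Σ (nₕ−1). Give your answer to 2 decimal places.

1: (10−1)·15.36² = 9·235.9296 = 2123.3664
2: (105−1)·11.65² = 104·135.7225 = 14115.14
3: (90−1)·11.52² = 89·132.7104 = 11811.2256
4: (47−1)·10.86² = 46·117.9396 = 5425.2216
5: (71−1)·6.93² = 70·48.0249 = 3361.743
Numerator = 36836.6966; denominator = Σ(nₕ−1) = 318.
s²ₚ = 36836.6966/318 = 115.8387... → 115.84.

115.84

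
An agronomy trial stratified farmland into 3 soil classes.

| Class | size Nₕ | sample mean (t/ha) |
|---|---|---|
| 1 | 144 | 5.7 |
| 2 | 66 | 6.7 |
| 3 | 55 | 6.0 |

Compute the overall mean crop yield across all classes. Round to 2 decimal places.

6.01

x̄_st = (Σ Nₕx̄ₕ) / (Σ Nₕ) = (144·5.7 + 66·6.7 + 55·6.0) / 265
= 1593 / 265 = 6.0113... → 6.01.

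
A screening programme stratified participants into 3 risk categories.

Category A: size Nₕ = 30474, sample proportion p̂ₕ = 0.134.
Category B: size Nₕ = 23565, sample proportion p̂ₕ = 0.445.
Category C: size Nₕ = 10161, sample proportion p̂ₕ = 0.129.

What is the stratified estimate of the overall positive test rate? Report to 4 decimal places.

0.2474

Wₕ = Nₕ/N with N = 64200: 0.4747, 0.3671, 0.1583.
p̂_st = 0.4747·0.134 + 0.3671·0.445 + 0.1583·0.129 ≈ 0.247363... → 0.2474.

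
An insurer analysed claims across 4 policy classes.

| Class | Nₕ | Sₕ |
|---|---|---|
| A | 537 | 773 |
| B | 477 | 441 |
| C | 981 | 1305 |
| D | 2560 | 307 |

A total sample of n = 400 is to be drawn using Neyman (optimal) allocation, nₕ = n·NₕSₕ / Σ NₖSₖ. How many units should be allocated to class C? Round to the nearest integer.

A: NₕSₕ = 537·773 = 415101
B: NₕSₕ = 477·441 = 210357
C: NₕSₕ = 981·1305 = 1280205
D: NₕSₕ = 2560·307 = 785920
Σ NₕSₕ = 2691583.
n_C = 400·1280205/2691583 = 190.253... → 190.

190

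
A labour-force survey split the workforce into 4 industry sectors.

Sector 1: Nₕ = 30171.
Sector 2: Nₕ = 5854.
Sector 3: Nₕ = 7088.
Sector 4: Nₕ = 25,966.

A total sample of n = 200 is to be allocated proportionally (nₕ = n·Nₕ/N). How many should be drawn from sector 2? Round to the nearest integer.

Share of sector 2 = 5854/69079 = 0.08474.
Allocate 200 × 0.08474 = 16.949... → 17.

17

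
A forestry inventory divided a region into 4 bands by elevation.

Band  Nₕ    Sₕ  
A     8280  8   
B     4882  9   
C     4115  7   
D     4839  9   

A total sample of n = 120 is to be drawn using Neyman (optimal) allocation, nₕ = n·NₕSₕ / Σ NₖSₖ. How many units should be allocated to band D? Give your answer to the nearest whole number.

29

A: NₕSₕ = 8280·8 = 66240
B: NₕSₕ = 4882·9 = 43938
C: NₕSₕ = 4115·7 = 28805
D: NₕSₕ = 4839·9 = 43551
Σ NₕSₕ = 182534.
n_D = 120·43551/182534 = 28.631... → 29.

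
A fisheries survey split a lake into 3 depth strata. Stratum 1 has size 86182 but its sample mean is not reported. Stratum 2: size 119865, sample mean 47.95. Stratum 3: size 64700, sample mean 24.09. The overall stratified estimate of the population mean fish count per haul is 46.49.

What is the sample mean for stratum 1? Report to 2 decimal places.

Σ Nₕx̄ₕ = N·μ, so 86182·x̄_1 = 270747·46.49 − (119865·47.95 + 64700·24.09).
= 12587028.03 − 7306149.75 = 5280878.28.
x̄_1 = 5280878.28 / 86182 = 61.2759... → 61.28.

61.28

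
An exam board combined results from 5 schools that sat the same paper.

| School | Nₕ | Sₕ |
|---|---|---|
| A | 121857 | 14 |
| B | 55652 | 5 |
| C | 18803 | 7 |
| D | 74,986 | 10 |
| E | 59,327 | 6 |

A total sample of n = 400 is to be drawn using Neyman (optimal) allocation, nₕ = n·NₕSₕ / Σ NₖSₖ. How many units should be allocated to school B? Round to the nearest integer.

35

A: NₕSₕ = 121857·14 = 1705998
B: NₕSₕ = 55652·5 = 278260
C: NₕSₕ = 18803·7 = 131621
D: NₕSₕ = 74986·10 = 749860
E: NₕSₕ = 59327·6 = 355962
Σ NₕSₕ = 3221701.
n_B = 400·278260/3221701 = 34.548... → 35.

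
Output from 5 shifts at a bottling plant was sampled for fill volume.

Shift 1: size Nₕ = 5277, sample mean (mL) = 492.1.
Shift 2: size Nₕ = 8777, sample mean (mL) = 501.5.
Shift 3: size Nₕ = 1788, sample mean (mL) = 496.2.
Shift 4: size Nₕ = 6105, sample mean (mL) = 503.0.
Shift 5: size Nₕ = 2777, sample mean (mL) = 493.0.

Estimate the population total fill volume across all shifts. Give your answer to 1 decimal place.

1: 5277·492.1 = 2596811.7
2: 8777·501.5 = 4401665.5
3: 1788·496.2 = 887205.6
4: 6105·503.0 = 3070815
5: 2777·493.0 = 1369061
τ̂ = Σ Nₕx̄ₕ = 12325558.8.

12325558.8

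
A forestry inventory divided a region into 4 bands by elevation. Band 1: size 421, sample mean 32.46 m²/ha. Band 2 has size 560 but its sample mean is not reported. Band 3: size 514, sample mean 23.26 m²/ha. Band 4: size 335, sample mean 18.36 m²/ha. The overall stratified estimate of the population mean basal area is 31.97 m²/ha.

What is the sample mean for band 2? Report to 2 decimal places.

N = 421 + 560 + 514 + 335 = 1830.
Overall total = μ·N = 31.97·1830 = 58505.1.
Subtract the known strata: 421·32.46 + 514·23.26 + 335·18.36 = 31771.9.
Remaining total for band 2: 58505.1 − 31771.9 = 26733.2.
Divide by its size: 26733.2 / 560 = 47.7379... → 47.74.

47.74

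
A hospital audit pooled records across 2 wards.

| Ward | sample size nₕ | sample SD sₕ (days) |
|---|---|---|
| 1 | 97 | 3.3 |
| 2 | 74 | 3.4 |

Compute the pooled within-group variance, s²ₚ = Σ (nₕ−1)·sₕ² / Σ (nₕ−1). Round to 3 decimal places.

Degrees of freedom: 96 + 73 = 169.
Σ(nₕ−1)sₕ² = 96·10.89 + 73·11.56 = 1889.32.
s²ₚ = 1889.32 / 169 = 11.17941... → 11.179.

11.179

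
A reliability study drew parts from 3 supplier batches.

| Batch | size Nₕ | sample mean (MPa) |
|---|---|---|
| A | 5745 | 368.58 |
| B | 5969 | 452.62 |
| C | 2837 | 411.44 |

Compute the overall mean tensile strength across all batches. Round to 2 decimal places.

N = 14551; weights Wₕ = Nₕ/N = (0.3948, 0.4102, 0.1950).
x̄_st = Σ Wₕ·x̄ₕ = 0.3948·368.58 + 0.4102·452.62 + 0.1950·411.44 ≈ 411.4106...
→ 411.41.

411.41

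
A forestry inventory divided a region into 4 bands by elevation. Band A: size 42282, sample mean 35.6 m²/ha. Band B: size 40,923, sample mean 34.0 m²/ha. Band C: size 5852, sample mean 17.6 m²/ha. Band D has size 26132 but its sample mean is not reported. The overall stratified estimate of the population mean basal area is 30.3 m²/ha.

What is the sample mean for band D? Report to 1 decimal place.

18.8

Σ Nₕx̄ₕ = N·μ, so 26132·x̄_D = 115189·30.3 − (42282·35.6 + 40923·34.0 + 5852·17.6).
= 3490226.7 − 2999616.4 = 490610.3.
x̄_D = 490610.3 / 26132 = 18.774... → 18.8.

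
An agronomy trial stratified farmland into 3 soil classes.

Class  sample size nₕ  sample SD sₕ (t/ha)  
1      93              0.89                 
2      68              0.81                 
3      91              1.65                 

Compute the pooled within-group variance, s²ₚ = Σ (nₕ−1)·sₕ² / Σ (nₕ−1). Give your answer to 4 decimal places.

Degrees of freedom: 92 + 67 + 90 = 249.
Σ(nₕ−1)sₕ² = 92·0.7921 + 67·0.6561 + 90·2.7225 = 361.8569.
s²ₚ = 361.8569 / 249 = 1.453241... → 1.4532.

1.4532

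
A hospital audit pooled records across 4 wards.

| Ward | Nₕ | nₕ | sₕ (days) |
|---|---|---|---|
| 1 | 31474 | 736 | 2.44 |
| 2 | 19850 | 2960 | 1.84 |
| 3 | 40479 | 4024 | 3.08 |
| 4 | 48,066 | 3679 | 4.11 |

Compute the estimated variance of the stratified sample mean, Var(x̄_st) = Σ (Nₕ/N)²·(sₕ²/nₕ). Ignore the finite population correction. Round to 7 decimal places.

N = 139869; Wₕ = Nₕ/N.
ward 1: (31474/139869)²·2.44²/736 = 0.0004096027
ward 2: (19850/139869)²·1.84²/2960 = 0.0000230368
ward 3: (40479/139869)²·3.08²/4024 = 0.0001974513
ward 4: (48066/139869)²·4.11²/3679 = 0.0005422342
Sum = 0.0011723250 → 0.0011723.

0.0011723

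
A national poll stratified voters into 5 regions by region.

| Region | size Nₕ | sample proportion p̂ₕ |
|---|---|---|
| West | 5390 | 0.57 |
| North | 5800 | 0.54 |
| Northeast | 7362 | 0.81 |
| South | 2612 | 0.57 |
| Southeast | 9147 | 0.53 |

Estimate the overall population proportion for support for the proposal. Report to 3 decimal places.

Wₕ = Nₕ/N with N = 30311: 0.1778, 0.1913, 0.2429, 0.0862, 0.3018.
p̂_st = 0.1778·0.57 + 0.1913·0.54 + 0.2429·0.81 + 0.0862·0.57 + 0.3018·0.53 ≈ 0.61048... → 0.610.

0.610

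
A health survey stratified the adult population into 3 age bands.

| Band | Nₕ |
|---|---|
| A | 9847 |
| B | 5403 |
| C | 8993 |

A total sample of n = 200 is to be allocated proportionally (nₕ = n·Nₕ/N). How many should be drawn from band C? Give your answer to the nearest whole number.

Share of band C = 8993/24243 = 0.37095.
Allocate 200 × 0.37095 = 74.190... → 74.

74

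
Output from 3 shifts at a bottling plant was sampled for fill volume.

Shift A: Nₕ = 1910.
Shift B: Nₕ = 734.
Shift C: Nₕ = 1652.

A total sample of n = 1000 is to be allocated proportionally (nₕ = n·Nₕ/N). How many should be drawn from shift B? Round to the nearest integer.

171

Share of shift B = 734/4296 = 0.17086.
Allocate 1000 × 0.17086 = 170.857... → 171.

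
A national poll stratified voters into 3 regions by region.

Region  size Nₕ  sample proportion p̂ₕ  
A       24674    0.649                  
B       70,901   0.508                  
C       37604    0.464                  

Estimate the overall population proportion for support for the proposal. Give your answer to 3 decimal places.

0.522

N = 24674 + 70901 + 37604 = 133179.
Overall proportion = Σ (Nₕ/N)·p̂ₕ.
Σ Nₕp̂ₕ = 16013.426 + 36017.708 + 17448.256 = 69479.39.
69479.39 / 133179 = 0.52170... → 0.522.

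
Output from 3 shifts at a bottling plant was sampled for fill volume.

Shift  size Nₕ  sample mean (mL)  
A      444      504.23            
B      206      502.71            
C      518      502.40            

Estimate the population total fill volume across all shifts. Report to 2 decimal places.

587679.58

A: 444·504.23 = 223878.12
B: 206·502.71 = 103558.26
C: 518·502.40 = 260243.2
τ̂ = Σ Nₕx̄ₕ = 587679.58.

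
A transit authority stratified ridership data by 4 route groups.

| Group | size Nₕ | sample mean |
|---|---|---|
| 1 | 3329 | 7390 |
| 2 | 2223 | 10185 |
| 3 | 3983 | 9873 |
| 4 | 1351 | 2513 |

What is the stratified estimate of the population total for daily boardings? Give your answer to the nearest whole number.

Estimate total by summing Nₕ·x̄ₕ over strata.
3329·7390 + 2223·10185 + 3983·9873 + 1351·2513 = 24601310 + 22641255 + 39324159 + 3395063 = 89961787.

89961787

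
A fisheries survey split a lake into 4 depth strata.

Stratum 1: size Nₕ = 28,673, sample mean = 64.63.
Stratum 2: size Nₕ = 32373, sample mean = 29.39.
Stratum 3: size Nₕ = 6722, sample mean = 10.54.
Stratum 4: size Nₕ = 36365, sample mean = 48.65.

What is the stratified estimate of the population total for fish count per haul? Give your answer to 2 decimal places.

Population total = Σ Nₕ·x̄ₕ (each stratum's size times its mean).
28673·64.63 + 32373·29.39 + 6722·10.54 + 36365·48.65 = 1853135.99 + 951442.47 + 70849.88 + 1769157.25 = 4644585.59.

4644585.59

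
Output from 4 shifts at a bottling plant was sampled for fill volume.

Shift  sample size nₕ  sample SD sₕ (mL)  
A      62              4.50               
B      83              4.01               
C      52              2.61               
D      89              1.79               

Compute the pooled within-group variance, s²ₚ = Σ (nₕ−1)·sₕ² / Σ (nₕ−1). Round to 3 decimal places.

A: (62−1)·4.50² = 61·20.25 = 1235.25
B: (83−1)·4.01² = 82·16.0801 = 1318.5682
C: (52−1)·2.61² = 51·6.8121 = 347.4171
D: (89−1)·1.79² = 88·3.2041 = 281.9608
Numerator = 3183.1961; denominator = Σ(nₕ−1) = 282.
s²ₚ = 3183.1961/282 = 11.28793... → 11.288.

11.288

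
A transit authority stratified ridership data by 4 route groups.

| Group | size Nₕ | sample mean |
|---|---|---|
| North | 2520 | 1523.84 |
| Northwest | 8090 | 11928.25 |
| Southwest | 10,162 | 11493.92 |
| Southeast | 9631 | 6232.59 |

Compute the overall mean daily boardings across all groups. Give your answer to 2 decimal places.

x̄_st = (Σ Nₕx̄ₕ) / (Σ Nₕ) = (2520·1523.84 + 8090·11928.25 + 10162·11493.92 + 9631·6232.59) / 30403
= 277166908.63 / 30403 = 9116.4329... → 9116.43.

9116.43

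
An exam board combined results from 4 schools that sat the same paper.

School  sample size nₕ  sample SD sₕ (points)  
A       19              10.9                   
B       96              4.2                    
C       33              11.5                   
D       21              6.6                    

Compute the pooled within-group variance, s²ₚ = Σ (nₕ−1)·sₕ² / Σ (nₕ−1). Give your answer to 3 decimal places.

Degrees of freedom: 18 + 95 + 32 + 20 = 165.
Σ(nₕ−1)sₕ² = 18·118.81 + 95·17.64 + 32·132.25 + 20·43.56 = 8917.58.
s²ₚ = 8917.58 / 165 = 54.04594... → 54.046.

54.046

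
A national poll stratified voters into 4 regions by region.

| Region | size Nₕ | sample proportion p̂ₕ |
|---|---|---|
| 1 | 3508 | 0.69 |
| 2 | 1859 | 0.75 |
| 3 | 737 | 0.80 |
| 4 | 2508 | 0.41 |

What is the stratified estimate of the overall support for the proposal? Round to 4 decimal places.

Wₕ = Nₕ/N with N = 8612: 0.4073, 0.2159, 0.0856, 0.2912.
p̂_st = 0.4073·0.69 + 0.2159·0.75 + 0.0856·0.80 + 0.2912·0.41 ≈ 0.630823... → 0.6308.

0.6308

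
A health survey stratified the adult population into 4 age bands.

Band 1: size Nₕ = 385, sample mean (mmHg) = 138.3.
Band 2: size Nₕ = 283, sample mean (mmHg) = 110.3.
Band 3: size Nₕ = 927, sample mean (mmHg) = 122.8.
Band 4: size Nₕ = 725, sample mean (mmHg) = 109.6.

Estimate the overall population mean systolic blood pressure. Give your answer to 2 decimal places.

119.72

x̄_st = (Σ Nₕx̄ₕ) / (Σ Nₕ) = (385·138.3 + 283·110.3 + 927·122.8 + 725·109.6) / 2320
= 277756 / 2320 = 119.7224... → 119.72.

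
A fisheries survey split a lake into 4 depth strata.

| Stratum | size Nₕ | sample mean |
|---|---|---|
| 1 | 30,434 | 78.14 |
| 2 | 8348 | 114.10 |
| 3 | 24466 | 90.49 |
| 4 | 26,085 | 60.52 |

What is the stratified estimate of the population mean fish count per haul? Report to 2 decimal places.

N = 89333; weights Wₕ = Nₕ/N = (0.3407, 0.0934, 0.2739, 0.2920).
x̄_st = Σ Wₕ·x̄ₕ = 0.3407·78.14 + 0.0934·114.10 + 0.2739·90.49 + 0.2920·60.52 ≈ 79.7377...
→ 79.74.

79.74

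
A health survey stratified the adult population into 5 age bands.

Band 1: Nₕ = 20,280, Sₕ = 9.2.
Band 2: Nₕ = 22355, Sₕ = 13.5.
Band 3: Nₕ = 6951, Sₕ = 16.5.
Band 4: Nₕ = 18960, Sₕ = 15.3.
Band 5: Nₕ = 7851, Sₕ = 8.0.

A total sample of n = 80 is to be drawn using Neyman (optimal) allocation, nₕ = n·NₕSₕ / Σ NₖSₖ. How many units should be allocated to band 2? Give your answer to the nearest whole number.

25

1: NₕSₕ = 20280·9.2 = 186576
2: NₕSₕ = 22355·13.5 = 301792.5
3: NₕSₕ = 6951·16.5 = 114691.5
4: NₕSₕ = 18960·15.3 = 290088
5: NₕSₕ = 7851·8.0 = 62808
Σ NₕSₕ = 955956.
n_2 = 80·301792.5/955956 = 25.256... → 25.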